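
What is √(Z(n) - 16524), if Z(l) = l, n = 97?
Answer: I*√16427 ≈ 128.17*I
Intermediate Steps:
√(Z(n) - 16524) = √(97 - 16524) = √(-16427) = I*√16427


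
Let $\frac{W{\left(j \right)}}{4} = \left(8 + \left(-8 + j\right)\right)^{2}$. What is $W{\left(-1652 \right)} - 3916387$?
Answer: $7000029$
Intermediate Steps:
$W{\left(j \right)} = 4 j^{2}$ ($W{\left(j \right)} = 4 \left(8 + \left(-8 + j\right)\right)^{2} = 4 j^{2}$)
$W{\left(-1652 \right)} - 3916387 = 4 \left(-1652\right)^{2} - 3916387 = 4 \cdot 2729104 - 3916387 = 10916416 - 3916387 = 7000029$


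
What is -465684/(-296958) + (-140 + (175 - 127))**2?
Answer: 418986366/49493 ≈ 8465.6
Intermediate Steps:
-465684/(-296958) + (-140 + (175 - 127))**2 = -465684*(-1/296958) + (-140 + 48)**2 = 77614/49493 + (-92)**2 = 77614/49493 + 8464 = 418986366/49493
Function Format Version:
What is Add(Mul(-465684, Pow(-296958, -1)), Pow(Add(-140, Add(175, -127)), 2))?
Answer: Rational(418986366, 49493) ≈ 8465.6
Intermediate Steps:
Add(Mul(-465684, Pow(-296958, -1)), Pow(Add(-140, Add(175, -127)), 2)) = Add(Mul(-465684, Rational(-1, 296958)), Pow(Add(-140, 48), 2)) = Add(Rational(77614, 49493), Pow(-92, 2)) = Add(Rational(77614, 49493), 8464) = Rational(418986366, 49493)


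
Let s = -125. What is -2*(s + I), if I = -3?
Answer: 256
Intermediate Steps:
-2*(s + I) = -2*(-125 - 3) = -2*(-128) = 256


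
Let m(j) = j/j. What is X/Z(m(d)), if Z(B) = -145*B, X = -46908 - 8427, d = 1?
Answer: 11067/29 ≈ 381.62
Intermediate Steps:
X = -55335
m(j) = 1
X/Z(m(d)) = -55335/((-145*1)) = -55335/(-145) = -55335*(-1/145) = 11067/29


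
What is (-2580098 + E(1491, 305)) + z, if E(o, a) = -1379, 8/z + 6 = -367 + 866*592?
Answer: -1322488085615/512299 ≈ -2.5815e+6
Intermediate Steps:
z = 8/512299 (z = 8/(-6 + (-367 + 866*592)) = 8/(-6 + (-367 + 512672)) = 8/(-6 + 512305) = 8/512299 ≈ 1.5616e-5)
(-2580098 + E(1491, 305)) + z = (-2580098 - 1379) + 8/512299 = -2581477 + 8/512299 = -1322488085615/512299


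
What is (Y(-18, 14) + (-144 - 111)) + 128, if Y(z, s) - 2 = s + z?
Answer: -129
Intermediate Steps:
Y(z, s) = 2 + s + z (Y(z, s) = 2 + (s + z) = 2 + s + z)
(Y(-18, 14) + (-144 - 111)) + 128 = ((2 + 14 - 18) + (-144 - 111)) + 128 = (-2 - 255) + 128 = -257 + 128 = -129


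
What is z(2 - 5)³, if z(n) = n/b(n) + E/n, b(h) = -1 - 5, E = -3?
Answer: 27/8 ≈ 3.3750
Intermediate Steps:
b(h) = -6
z(n) = -3/n - n/6 (z(n) = n/(-6) - 3/n = n*(-⅙) - 3/n = -n/6 - 3/n = -3/n - n/6)
z(2 - 5)³ = (-3/(2 - 5) - (2 - 5)/6)³ = (-3/(-3) - ⅙*(-3))³ = (-3*(-⅓) + ½)³ = (1 + ½)³ = (3/2)³ = 27/8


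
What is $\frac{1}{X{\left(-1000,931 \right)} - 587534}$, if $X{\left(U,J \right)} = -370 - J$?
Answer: $- \frac{1}{588835} \approx -1.6983 \cdot 10^{-6}$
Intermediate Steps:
$\frac{1}{X{\left(-1000,931 \right)} - 587534} = \frac{1}{\left(-370 - 931\right) - 587534} = \frac{1}{-1301 - 587534} = \frac{1}{-588835} = - \frac{1}{588835}$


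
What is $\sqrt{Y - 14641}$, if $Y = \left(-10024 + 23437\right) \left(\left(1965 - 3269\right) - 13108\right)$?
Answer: $i \sqrt{193322797} \approx 13904.0 i$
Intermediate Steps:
$Y = -193308156$ ($Y = 13413 \left(\left(1965 - 3269\right) - 13108\right) = 13413 \left(-1304 - 13108\right) = 13413 \left(-14412\right) = -193308156$)
$\sqrt{Y - 14641} = \sqrt{-193308156 - 14641} = \sqrt{-193322797} = i \sqrt{193322797}$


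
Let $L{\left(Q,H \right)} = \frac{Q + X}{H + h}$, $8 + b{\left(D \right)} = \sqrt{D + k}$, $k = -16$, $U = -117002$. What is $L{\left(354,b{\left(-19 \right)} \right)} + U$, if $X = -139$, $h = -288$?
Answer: $- \frac{10255405942}{87651} - \frac{215 i \sqrt{35}}{87651} \approx -1.17 \cdot 10^{5} - 0.014512 i$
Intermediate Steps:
$b{\left(D \right)} = -8 + \sqrt{-16 + D}$ ($b{\left(D \right)} = -8 + \sqrt{D - 16} = -8 + \sqrt{-16 + D}$)
$L{\left(Q,H \right)} = \frac{-139 + Q}{-288 + H}$ ($L{\left(Q,H \right)} = \frac{Q - 139}{H - 288} = \frac{-139 + Q}{-288 + H}$)
$L{\left(354,b{\left(-19 \right)} \right)} + U = \frac{-139 + 354}{-288 - \left(8 - \sqrt{-16 - 19}\right)} - 117002 = \frac{1}{-288 - \left(8 - \sqrt{-35}\right)} 215 - 117002 = \frac{1}{-288 - \left(8 - i \sqrt{35}\right)} 215 - 117002 = \frac{1}{-296 + i \sqrt{35}} \cdot 215 - 117002 = \frac{215}{-296 + i \sqrt{35}} - 117002 = -117002 + \frac{215}{-296 + i \sqrt{35}}$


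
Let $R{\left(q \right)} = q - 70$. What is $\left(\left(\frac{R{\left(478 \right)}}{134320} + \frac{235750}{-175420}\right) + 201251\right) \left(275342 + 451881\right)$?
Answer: $\frac{1539481700236337377}{10518935} \approx 1.4635 \cdot 10^{11}$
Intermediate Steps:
$R{\left(q \right)} = -70 + q$ ($R{\left(q \right)} = q - 70 = -70 + q$)
$\left(\left(\frac{R{\left(478 \right)}}{134320} + \frac{235750}{-175420}\right) + 201251\right) \left(275342 + 451881\right) = \left(\left(\frac{-70 + 478}{134320} + \frac{235750}{-175420}\right) + 201251\right) \left(275342 + 451881\right) = \left(\left(408 \cdot \frac{1}{134320} + 235750 \left(- \frac{1}{175420}\right)\right) + 201251\right) 727223 = \left(\left(\frac{51}{16790} - \frac{23575}{17542}\right) + 201251\right) 727223 = \left(- \frac{98732402}{73632545} + 201251\right) 727223 = \frac{14818524581393}{73632545} \cdot 727223 = \frac{1539481700236337377}{10518935}$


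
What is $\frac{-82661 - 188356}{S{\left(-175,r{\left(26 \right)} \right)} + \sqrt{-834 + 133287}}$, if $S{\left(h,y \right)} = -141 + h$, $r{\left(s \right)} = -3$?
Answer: $- \frac{85641372}{32597} - \frac{813051 \sqrt{14717}}{32597} \approx -5653.1$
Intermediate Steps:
$\frac{-82661 - 188356}{S{\left(-175,r{\left(26 \right)} \right)} + \sqrt{-834 + 133287}} = \frac{-82661 - 188356}{\left(-141 - 175\right) + \sqrt{-834 + 133287}} = - \frac{271017}{-316 + \sqrt{132453}} = - \frac{271017}{-316 + 3 \sqrt{14717}}$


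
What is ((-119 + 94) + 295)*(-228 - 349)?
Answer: -155790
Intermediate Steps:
((-119 + 94) + 295)*(-228 - 349) = (-25 + 295)*(-577) = 270*(-577) = -155790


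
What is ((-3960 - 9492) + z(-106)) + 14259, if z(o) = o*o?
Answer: 12043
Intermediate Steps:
z(o) = o**2
((-3960 - 9492) + z(-106)) + 14259 = ((-3960 - 9492) + (-106)**2) + 14259 = (-13452 + 11236) + 14259 = -2216 + 14259 = 12043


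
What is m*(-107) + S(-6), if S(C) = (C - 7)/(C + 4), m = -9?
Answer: 1939/2 ≈ 969.50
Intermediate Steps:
S(C) = (-7 + C)/(4 + C)
m*(-107) + S(-6) = -9*(-107) + (-7 - 6)/(4 - 6) = 963 - 13/(-2) = 963 - 1/2*(-13) = 963 + 13/2 = 1939/2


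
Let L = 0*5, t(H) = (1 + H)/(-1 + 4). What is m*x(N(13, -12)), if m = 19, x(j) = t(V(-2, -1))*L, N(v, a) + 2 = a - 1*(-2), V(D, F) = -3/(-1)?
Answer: 0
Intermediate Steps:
V(D, F) = 3 (V(D, F) = -3*(-1) = 3)
t(H) = ⅓ + H/3 (t(H) = (1 + H)/3 = (1 + H)*(⅓) = ⅓ + H/3)
L = 0
N(v, a) = a (N(v, a) = -2 + (a - 1*(-2)) = -2 + (a + 2) = -2 + (2 + a) = a)
x(j) = 0 (x(j) = (⅓ + (⅓)*3)*0 = (⅓ + 1)*0 = (4/3)*0 = 0)
m*x(N(13, -12)) = 19*0 = 0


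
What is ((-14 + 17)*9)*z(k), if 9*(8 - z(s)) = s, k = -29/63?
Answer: 4565/21 ≈ 217.38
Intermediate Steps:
k = -29/63 (k = -29*1/63 = -29/63 ≈ -0.46032)
z(s) = 8 - s/9
((-14 + 17)*9)*z(k) = ((-14 + 17)*9)*(8 - ⅑*(-29/63)) = (3*9)*(8 + 29/567) = 27*(4565/567) = 4565/21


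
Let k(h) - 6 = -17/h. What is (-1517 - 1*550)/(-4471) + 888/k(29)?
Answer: 115461711/701947 ≈ 164.49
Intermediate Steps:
k(h) = 6 - 17/h
(-1517 - 1*550)/(-4471) + 888/k(29) = (-1517 - 1*550)/(-4471) + 888/(6 - 17/29) = (-1517 - 550)*(-1/4471) + 888/(6 - 17*1/29) = -2067*(-1/4471) + 888/(6 - 17/29) = 2067/4471 + 888/(157/29) = 2067/4471 + 888*(29/157) = 2067/4471 + 25752/157 = 115461711/701947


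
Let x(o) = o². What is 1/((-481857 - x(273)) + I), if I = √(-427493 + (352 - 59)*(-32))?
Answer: -185462/103188605955 - I*√48541/103188605955 ≈ -1.7973e-6 - 2.1351e-9*I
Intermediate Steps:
I = 3*I*√48541 (I = √(-427493 + 293*(-32)) = √(-427493 - 9376) = √(-436869) = 3*I*√48541 ≈ 660.96*I)
1/((-481857 - x(273)) + I) = 1/((-481857 - 1*273²) + 3*I*√48541) = 1/((-481857 - 1*74529) + 3*I*√48541) = 1/((-481857 - 74529) + 3*I*√48541) = 1/(-556386 + 3*I*√48541)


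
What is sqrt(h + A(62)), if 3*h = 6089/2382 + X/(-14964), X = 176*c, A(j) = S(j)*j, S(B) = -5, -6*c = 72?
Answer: I*sqrt(2727197856156590)/2970354 ≈ 17.581*I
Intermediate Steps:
c = -12 (c = -1/6*72 = -12)
A(j) = -5*j
X = -2112 (X = 176*(-12) = -2112)
h = 8012215/8911062 (h = (6089/2382 - 2112/(-14964))/3 = (6089*(1/2382) - 2112*(-1/14964))/3 = (6089/2382 + 176/1247)/3 = (1/3)*(8012215/2970354) = 8012215/8911062 ≈ 0.89913)
sqrt(h + A(62)) = sqrt(8012215/8911062 - 5*62) = sqrt(8012215/8911062 - 310) = sqrt(-2754417005/8911062) = I*sqrt(2727197856156590)/2970354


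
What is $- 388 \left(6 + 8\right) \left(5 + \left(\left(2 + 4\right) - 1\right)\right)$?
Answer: $-54320$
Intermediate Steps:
$- 388 \left(6 + 8\right) \left(5 + \left(\left(2 + 4\right) - 1\right)\right) = - 388 \cdot 14 \left(5 + \left(6 - 1\right)\right) = - 388 \cdot 14 \left(5 + 5\right) = - 388 \cdot 14 \cdot 10 = \left(-388\right) 140 = -54320$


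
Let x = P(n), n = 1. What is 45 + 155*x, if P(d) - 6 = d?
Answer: 1130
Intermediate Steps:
P(d) = 6 + d
x = 7 (x = 6 + 1 = 7)
45 + 155*x = 45 + 155*7 = 45 + 1085 = 1130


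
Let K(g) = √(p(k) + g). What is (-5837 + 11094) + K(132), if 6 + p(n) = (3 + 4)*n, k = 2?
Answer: 5257 + 2*√35 ≈ 5268.8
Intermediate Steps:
p(n) = -6 + 7*n (p(n) = -6 + (3 + 4)*n = -6 + 7*n)
K(g) = √(8 + g) (K(g) = √((-6 + 7*2) + g) = √((-6 + 14) + g) = √(8 + g))
(-5837 + 11094) + K(132) = (-5837 + 11094) + √(8 + 132) = 5257 + √140 = 5257 + 2*√35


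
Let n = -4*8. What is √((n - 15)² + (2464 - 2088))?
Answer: √2585 ≈ 50.843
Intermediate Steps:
n = -32
√((n - 15)² + (2464 - 2088)) = √((-32 - 15)² + (2464 - 2088)) = √((-47)² + 376) = √(2209 + 376) = √2585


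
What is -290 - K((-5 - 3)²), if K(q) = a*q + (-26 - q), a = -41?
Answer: 2424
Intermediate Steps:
K(q) = -26 - 42*q (K(q) = -41*q + (-26 - q) = -26 - 42*q)
-290 - K((-5 - 3)²) = -290 - (-26 - 42*(-5 - 3)²) = -290 - (-26 - 42*(-8)²) = -290 - (-26 - 42*64) = -290 - (-26 - 2688) = -290 - 1*(-2714) = -290 + 2714 = 2424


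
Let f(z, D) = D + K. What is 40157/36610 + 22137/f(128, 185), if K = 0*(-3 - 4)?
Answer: 163572923/1354570 ≈ 120.76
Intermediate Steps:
K = 0 (K = 0*(-7) = 0)
f(z, D) = D (f(z, D) = D + 0 = D)
40157/36610 + 22137/f(128, 185) = 40157/36610 + 22137/185 = 163572923/1354570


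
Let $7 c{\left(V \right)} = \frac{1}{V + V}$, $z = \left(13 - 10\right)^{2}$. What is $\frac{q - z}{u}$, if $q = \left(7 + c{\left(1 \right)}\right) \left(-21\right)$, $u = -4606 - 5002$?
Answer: $\frac{315}{19216} \approx 0.016393$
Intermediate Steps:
$u = -9608$
$z = 9$ ($z = 3^{2} = 9$)
$c{\left(V \right)} = \frac{1}{14 V}$ ($c{\left(V \right)} = \frac{1}{7 \left(V + V\right)} = \frac{1}{7 \cdot 2 V} = \frac{\frac{1}{2} \frac{1}{V}}{7} = \frac{1}{14 V}$)
$q = - \frac{297}{2}$ ($q = \left(7 + \frac{1}{14 \cdot 1}\right) \left(-21\right) = \left(7 + \frac{1}{14} \cdot 1\right) \left(-21\right) = \left(7 + \frac{1}{14}\right) \left(-21\right) = \frac{99}{14} \left(-21\right) = - \frac{297}{2} \approx -148.5$)
$\frac{q - z}{u} = \frac{- \frac{297}{2} - 9}{-9608} = \left(- \frac{297}{2} - 9\right) \left(- \frac{1}{9608}\right) = \left(- \frac{315}{2}\right) \left(- \frac{1}{9608}\right) = \frac{315}{19216}$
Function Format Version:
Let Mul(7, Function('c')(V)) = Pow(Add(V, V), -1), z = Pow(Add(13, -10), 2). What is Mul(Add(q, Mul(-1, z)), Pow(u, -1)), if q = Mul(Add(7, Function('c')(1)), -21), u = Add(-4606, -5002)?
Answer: Rational(315, 19216) ≈ 0.016393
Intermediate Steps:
u = -9608
z = 9 (z = Pow(3, 2) = 9)
Function('c')(V) = Mul(Rational(1, 14), Pow(V, -1)) (Function('c')(V) = Mul(Rational(1, 7), Pow(Add(V, V), -1)) = Mul(Rational(1, 7), Pow(Mul(2, V), -1)) = Mul(Rational(1, 7), Mul(Rational(1, 2), Pow(V, -1))) = Mul(Rational(1, 14), Pow(V, -1)))
q = Rational(-297, 2) (q = Mul(Add(7, Mul(Rational(1, 14), Pow(1, -1))), -21) = Mul(Add(7, Mul(Rational(1, 14), 1)), -21) = Mul(Add(7, Rational(1, 14)), -21) = Mul(Rational(99, 14), -21) = Rational(-297, 2) ≈ -148.50)
Mul(Add(q, Mul(-1, z)), Pow(u, -1)) = Mul(Add(Rational(-297, 2), Mul(-1, 9)), Pow(-9608, -1)) = Mul(Add(Rational(-297, 2), -9), Rational(-1, 9608)) = Mul(Rational(-315, 2), Rational(-1, 9608)) = Rational(315, 19216)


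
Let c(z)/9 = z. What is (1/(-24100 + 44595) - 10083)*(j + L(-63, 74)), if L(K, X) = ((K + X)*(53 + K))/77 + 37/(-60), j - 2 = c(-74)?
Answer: 14452091896769/2151975 ≈ 6.7157e+6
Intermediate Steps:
c(z) = 9*z
j = -664 (j = 2 + 9*(-74) = 2 - 666 = -664)
L(K, X) = -37/60 + (53 + K)*(K + X)/77 (L(K, X) = ((53 + K)*(K + X))*(1/77) + 37*(-1/60) = (53 + K)*(K + X)/77 - 37/60 = -37/60 + (53 + K)*(K + X)/77)
(1/(-24100 + 44595) - 10083)*(j + L(-63, 74)) = (1/(-24100 + 44595) - 10083)*(-664 + (-37/60 + (1/77)*(-63)² + (53/77)*(-63) + (53/77)*74 + (1/77)*(-63)*74)) = (1/20495 - 10083)*(-664 + (-37/60 + (1/77)*3969 - 477/11 + 3922/77 - 666/11)) = (1/20495 - 10083)*(-664 + (-37/60 + 567/11 - 477/11 + 3922/77 - 666/11)) = -206651084*(-664 - 859/420)/20495 = -206651084/20495*(-279739/420) = 14452091896769/2151975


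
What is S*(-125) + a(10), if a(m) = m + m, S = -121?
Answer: 15145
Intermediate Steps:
a(m) = 2*m
S*(-125) + a(10) = -121*(-125) + 2*10 = 15125 + 20 = 15145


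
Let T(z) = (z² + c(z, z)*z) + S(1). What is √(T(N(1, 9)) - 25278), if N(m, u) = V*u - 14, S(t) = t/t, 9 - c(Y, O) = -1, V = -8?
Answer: I*√18741 ≈ 136.9*I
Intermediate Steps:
c(Y, O) = 10 (c(Y, O) = 9 - 1*(-1) = 9 + 1 = 10)
S(t) = 1
N(m, u) = -14 - 8*u (N(m, u) = -8*u - 14 = -14 - 8*u)
T(z) = 1 + z² + 10*z (T(z) = (z² + 10*z) + 1 = 1 + z² + 10*z)
√(T(N(1, 9)) - 25278) = √((1 + (-14 - 8*9)² + 10*(-14 - 8*9)) - 25278) = √((1 + (-14 - 72)² + 10*(-14 - 72)) - 25278) = √((1 + (-86)² + 10*(-86)) - 25278) = √((1 + 7396 - 860) - 25278) = √(6537 - 25278) = √(-18741) = I*√18741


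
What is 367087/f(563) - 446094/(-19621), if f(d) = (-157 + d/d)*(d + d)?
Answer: 71156473637/3446546376 ≈ 20.646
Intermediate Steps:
f(d) = -312*d (f(d) = (-157 + 1)*(2*d) = -312*d)
367087/f(563) - 446094/(-19621) = 367087/((-312*563)) - 446094/(-19621) = 367087/(-175656) - 446094*(-1/19621) = 367087*(-1/175656) + 446094/19621 = -367087/175656 + 446094/19621 = 71156473637/3446546376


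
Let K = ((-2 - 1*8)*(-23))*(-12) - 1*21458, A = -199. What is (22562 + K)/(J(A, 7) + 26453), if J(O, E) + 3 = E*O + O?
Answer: -92/1381 ≈ -0.066618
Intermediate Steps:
J(O, E) = -3 + O + E*O (J(O, E) = -3 + (E*O + O) = -3 + (O + E*O) = -3 + O + E*O)
K = -24218 (K = ((-2 - 8)*(-23))*(-12) - 21458 = -10*(-23)*(-12) - 21458 = 230*(-12) - 21458 = -2760 - 21458 = -24218)
(22562 + K)/(J(A, 7) + 26453) = (22562 - 24218)/((-3 - 199 + 7*(-199)) + 26453) = -1656/((-3 - 199 - 1393) + 26453) = -1656/(-1595 + 26453) = -1656/24858 = -1656*1/24858 = -92/1381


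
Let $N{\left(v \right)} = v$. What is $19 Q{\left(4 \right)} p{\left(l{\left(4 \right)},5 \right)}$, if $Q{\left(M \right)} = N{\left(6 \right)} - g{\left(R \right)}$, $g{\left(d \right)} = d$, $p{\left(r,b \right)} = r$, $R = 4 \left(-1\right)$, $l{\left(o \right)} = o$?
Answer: $760$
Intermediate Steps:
$R = -4$
$Q{\left(M \right)} = 10$ ($Q{\left(M \right)} = 6 - -4 = 6 + 4 = 10$)
$19 Q{\left(4 \right)} p{\left(l{\left(4 \right)},5 \right)} = 19 \cdot 10 \cdot 4 = 190 \cdot 4 = 760$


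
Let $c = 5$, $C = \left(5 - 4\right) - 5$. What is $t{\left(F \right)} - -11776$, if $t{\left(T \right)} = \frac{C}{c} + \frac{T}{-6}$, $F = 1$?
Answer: $\frac{353251}{30} \approx 11775.0$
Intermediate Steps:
$C = -4$ ($C = 1 - 5 = -4$)
$t{\left(T \right)} = - \frac{4}{5} - \frac{T}{6}$ ($t{\left(T \right)} = - \frac{4}{5} + \frac{T}{-6} = \left(-4\right) \frac{1}{5} + T \left(- \frac{1}{6}\right) = - \frac{4}{5} - \frac{T}{6}$)
$t{\left(F \right)} - -11776 = \left(- \frac{4}{5} - \frac{1}{6}\right) - -11776 = \left(- \frac{4}{5} - \frac{1}{6}\right) + 11776 = - \frac{29}{30} + 11776 = \frac{353251}{30}$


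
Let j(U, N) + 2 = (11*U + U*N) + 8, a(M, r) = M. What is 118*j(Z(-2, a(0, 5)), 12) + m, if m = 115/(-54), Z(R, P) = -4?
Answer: -548107/54 ≈ -10150.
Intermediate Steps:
m = -115/54 (m = 115*(-1/54) = -115/54 ≈ -2.1296)
j(U, N) = 6 + 11*U + N*U (j(U, N) = -2 + ((11*U + U*N) + 8) = -2 + ((11*U + N*U) + 8) = -2 + (8 + 11*U + N*U) = 6 + 11*U + N*U)
118*j(Z(-2, a(0, 5)), 12) + m = 118*(6 + 11*(-4) + 12*(-4)) - 115/54 = 118*(6 - 44 - 48) - 115/54 = 118*(-86) - 115/54 = -10148 - 115/54 = -548107/54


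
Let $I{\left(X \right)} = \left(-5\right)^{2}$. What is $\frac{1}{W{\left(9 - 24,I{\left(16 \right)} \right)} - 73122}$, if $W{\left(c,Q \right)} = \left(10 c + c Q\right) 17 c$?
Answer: $\frac{1}{60753} \approx 1.646 \cdot 10^{-5}$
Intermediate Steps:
$I{\left(X \right)} = 25$
$W{\left(c,Q \right)} = 17 c \left(10 c + Q c\right)$ ($W{\left(c,Q \right)} = \left(10 c + Q c\right) 17 c = 17 c \left(10 c + Q c\right)$)
$\frac{1}{W{\left(9 - 24,I{\left(16 \right)} \right)} - 73122} = \frac{1}{17 \left(9 - 24\right)^{2} \left(10 + 25\right) - 73122} = \frac{1}{17 \left(9 - 24\right)^{2} \cdot 35 - 73122} = \frac{1}{17 \left(-15\right)^{2} \cdot 35 - 73122} = \frac{1}{17 \cdot 225 \cdot 35 - 73122} = \frac{1}{133875 - 73122} = \frac{1}{60753}$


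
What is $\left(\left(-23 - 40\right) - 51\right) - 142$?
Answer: $-256$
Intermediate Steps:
$\left(\left(-23 - 40\right) - 51\right) - 142 = \left(-63 - 51\right) - 142 = -114 - 142 = -256$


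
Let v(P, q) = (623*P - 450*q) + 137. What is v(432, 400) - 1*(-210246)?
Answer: 299519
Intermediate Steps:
v(P, q) = 137 - 450*q + 623*P (v(P, q) = (-450*q + 623*P) + 137 = 137 - 450*q + 623*P)
v(432, 400) - 1*(-210246) = (137 - 450*400 + 623*432) - 1*(-210246) = (137 - 180000 + 269136) + 210246 = 89273 + 210246 = 299519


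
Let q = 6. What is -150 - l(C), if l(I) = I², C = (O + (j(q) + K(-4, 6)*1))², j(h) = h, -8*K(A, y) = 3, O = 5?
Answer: -52815025/4096 ≈ -12894.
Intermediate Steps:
K(A, y) = -3/8 (K(A, y) = -⅛*3 = -3/8)
C = 7225/64 (C = (5 + (6 - 3/8*1))² = (5 + (6 - 3/8))² = (5 + 45/8)² = (85/8)² = 7225/64 ≈ 112.89)
-150 - l(C) = -150 - (7225/64)² = -150 - 1*52200625/4096 = -150 - 52200625/4096 = -52815025/4096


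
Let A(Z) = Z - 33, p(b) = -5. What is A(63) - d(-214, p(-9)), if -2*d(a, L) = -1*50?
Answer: 5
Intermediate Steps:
d(a, L) = 25 (d(a, L) = -(-1)*50/2 = -1/2*(-50) = 25)
A(Z) = -33 + Z
A(63) - d(-214, p(-9)) = (-33 + 63) - 1*25 = 30 - 25 = 5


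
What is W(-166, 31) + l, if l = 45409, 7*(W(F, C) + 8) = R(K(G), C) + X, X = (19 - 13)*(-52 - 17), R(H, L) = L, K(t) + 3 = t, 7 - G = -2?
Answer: 317424/7 ≈ 45346.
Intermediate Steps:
G = 9 (G = 7 - 1*(-2) = 7 + 2 = 9)
K(t) = -3 + t
X = -414 (X = 6*(-69) = -414)
W(F, C) = -470/7 + C/7 (W(F, C) = -8 + (C - 414)/7 = -8 + (-414 + C)/7 = -8 + (-414/7 + C/7) = -470/7 + C/7)
W(-166, 31) + l = (-470/7 + (1/7)*31) + 45409 = (-470/7 + 31/7) + 45409 = -439/7 + 45409 = 317424/7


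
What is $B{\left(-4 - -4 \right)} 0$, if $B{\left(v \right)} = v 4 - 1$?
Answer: $0$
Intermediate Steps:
$B{\left(v \right)} = -1 + 4 v$ ($B{\left(v \right)} = 4 v - 1 = -1 + 4 v$)
$B{\left(-4 - -4 \right)} 0 = \left(-1 + 4 \left(-4 - -4\right)\right) 0 = \left(-1 + 4 \left(-4 + 4\right)\right) 0 = \left(-1 + 4 \cdot 0\right) 0 = \left(-1 + 0\right) 0 = \left(-1\right) 0 = 0$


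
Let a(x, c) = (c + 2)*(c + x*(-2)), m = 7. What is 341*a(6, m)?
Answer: -15345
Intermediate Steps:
a(x, c) = (2 + c)*(c - 2*x)
341*a(6, m) = 341*(7² - 4*6 + 2*7 - 2*7*6) = 341*(49 - 24 + 14 - 84) = 341*(-45) = -15345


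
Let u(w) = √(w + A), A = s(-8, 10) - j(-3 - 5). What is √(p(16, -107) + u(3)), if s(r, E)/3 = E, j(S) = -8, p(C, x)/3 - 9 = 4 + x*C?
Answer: √(-5097 + √41) ≈ 71.348*I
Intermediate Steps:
p(C, x) = 39 + 3*C*x (p(C, x) = 27 + 3*(4 + x*C) = 27 + 3*(4 + C*x) = 27 + (12 + 3*C*x) = 39 + 3*C*x)
s(r, E) = 3*E
A = 38 (A = 3*10 - 1*(-8) = 30 + 8 = 38)
u(w) = √(38 + w) (u(w) = √(w + 38) = √(38 + w))
√(p(16, -107) + u(3)) = √((39 + 3*16*(-107)) + √(38 + 3)) = √((39 - 5136) + √41) = √(-5097 + √41)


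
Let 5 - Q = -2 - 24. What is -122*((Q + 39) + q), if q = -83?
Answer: 1586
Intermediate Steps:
Q = 31 (Q = 5 - (-2 - 24) = 5 - 1*(-26) = 5 + 26 = 31)
-122*((Q + 39) + q) = -122*((31 + 39) - 83) = -122*(70 - 83) = -122*(-13) = 1586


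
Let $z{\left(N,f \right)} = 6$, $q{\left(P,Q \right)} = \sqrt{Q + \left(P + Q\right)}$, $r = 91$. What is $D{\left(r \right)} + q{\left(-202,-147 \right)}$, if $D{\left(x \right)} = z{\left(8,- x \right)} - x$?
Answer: $-85 + 4 i \sqrt{31} \approx -85.0 + 22.271 i$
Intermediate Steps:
$q{\left(P,Q \right)} = \sqrt{P + 2 Q}$
$D{\left(x \right)} = 6 - x$
$D{\left(r \right)} + q{\left(-202,-147 \right)} = \left(6 - 91\right) + \sqrt{-202 + 2 \left(-147\right)} = \left(6 - 91\right) + \sqrt{-202 - 294} = -85 + \sqrt{-496} = -85 + 4 i \sqrt{31}$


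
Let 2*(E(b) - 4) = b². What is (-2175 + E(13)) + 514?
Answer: -3145/2 ≈ -1572.5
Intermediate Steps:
E(b) = 4 + b²/2
(-2175 + E(13)) + 514 = (-2175 + (4 + (½)*13²)) + 514 = (-2175 + (4 + (½)*169)) + 514 = (-2175 + (4 + 169/2)) + 514 = (-2175 + 177/2) + 514 = -4173/2 + 514 = -3145/2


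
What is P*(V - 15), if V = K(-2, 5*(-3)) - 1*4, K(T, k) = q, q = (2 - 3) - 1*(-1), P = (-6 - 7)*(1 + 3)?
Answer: 988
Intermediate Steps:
P = -52 (P = -13*4 = -52)
q = 0 (q = -1 + 1 = 0)
K(T, k) = 0
V = -4 (V = 0 - 1*4 = 0 - 4 = -4)
P*(V - 15) = -52*(-4 - 15) = -52*(-19) = 988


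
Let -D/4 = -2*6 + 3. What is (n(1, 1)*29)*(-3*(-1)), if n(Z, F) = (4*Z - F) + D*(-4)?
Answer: -12267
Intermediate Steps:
D = 36 (D = -4*(-2*6 + 3) = -4*(-12 + 3) = -4*(-9) = 36)
n(Z, F) = -144 - F + 4*Z (n(Z, F) = (4*Z - F) + 36*(-4) = (-F + 4*Z) - 144 = -144 - F + 4*Z)
(n(1, 1)*29)*(-3*(-1)) = ((-144 - 1*1 + 4*1)*29)*(-3*(-1)) = ((-144 - 1 + 4)*29)*3 = -141*29*3 = -4089*3 = -12267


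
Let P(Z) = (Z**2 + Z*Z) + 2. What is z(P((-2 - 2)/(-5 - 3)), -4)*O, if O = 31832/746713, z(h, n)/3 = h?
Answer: 238740/746713 ≈ 0.31972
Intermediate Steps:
P(Z) = 2 + 2*Z**2 (P(Z) = (Z**2 + Z**2) + 2 = 2*Z**2 + 2 = 2 + 2*Z**2)
z(h, n) = 3*h
O = 31832/746713 (O = 31832*(1/746713) = 31832/746713 ≈ 0.042629)
z(P((-2 - 2)/(-5 - 3)), -4)*O = (3*(2 + 2*((-2 - 2)/(-5 - 3))**2))*(31832/746713) = (3*(2 + 2*(-4/(-8))**2))*(31832/746713) = (3*(2 + 2*(-4*(-1/8))**2))*(31832/746713) = (3*(2 + 2*(1/2)**2))*(31832/746713) = (3*(2 + 2*(1/4)))*(31832/746713) = (3*(2 + 1/2))*(31832/746713) = (3*(5/2))*(31832/746713) = (15/2)*(31832/746713) = 238740/746713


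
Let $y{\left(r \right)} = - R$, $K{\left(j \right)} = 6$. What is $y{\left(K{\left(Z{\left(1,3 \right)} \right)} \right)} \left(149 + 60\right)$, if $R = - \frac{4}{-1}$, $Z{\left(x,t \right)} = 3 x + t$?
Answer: $-836$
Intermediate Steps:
$Z{\left(x,t \right)} = t + 3 x$
$R = 4$ ($R = \left(-4\right) \left(-1\right) = 4$)
$y{\left(r \right)} = -4$ ($y{\left(r \right)} = \left(-1\right) 4 = -4$)
$y{\left(K{\left(Z{\left(1,3 \right)} \right)} \right)} \left(149 + 60\right) = - 4 \left(149 + 60\right) = \left(-4\right) 209 = -836$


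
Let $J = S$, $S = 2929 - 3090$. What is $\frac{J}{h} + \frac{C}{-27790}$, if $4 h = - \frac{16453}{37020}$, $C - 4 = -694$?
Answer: $\frac{66254940777}{45722887} \approx 1449.1$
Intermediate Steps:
$C = -690$ ($C = 4 - 694 = -690$)
$h = - \frac{16453}{148080}$ ($h = \frac{\left(-16453\right) \frac{1}{37020}}{4} = \frac{1}{4} \left(- \frac{16453}{37020}\right) = - \frac{16453}{148080} \approx -0.11111$)
$S = -161$
$J = -161$
$\frac{J}{h} + \frac{C}{-27790} = - \frac{161}{- \frac{16453}{148080}} - \frac{690}{-27790} = \left(-161\right) \left(- \frac{148080}{16453}\right) - - \frac{69}{2779} = \frac{23840880}{16453} + \frac{69}{2779} = \frac{66254940777}{45722887}$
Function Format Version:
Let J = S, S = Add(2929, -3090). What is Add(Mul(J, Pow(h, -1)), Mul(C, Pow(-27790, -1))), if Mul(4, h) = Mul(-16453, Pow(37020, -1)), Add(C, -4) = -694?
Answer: Rational(66254940777, 45722887) ≈ 1449.1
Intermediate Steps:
C = -690 (C = Add(4, -694) = -690)
h = Rational(-16453, 148080) (h = Mul(Rational(1, 4), Mul(-16453, Pow(37020, -1))) = Mul(Rational(1, 4), Mul(-16453, Rational(1, 37020))) = Mul(Rational(1, 4), Rational(-16453, 37020)) = Rational(-16453, 148080) ≈ -0.11111)
S = -161
J = -161
Add(Mul(J, Pow(h, -1)), Mul(C, Pow(-27790, -1))) = Add(Mul(-161, Pow(Rational(-16453, 148080), -1)), Mul(-690, Pow(-27790, -1))) = Add(Mul(-161, Rational(-148080, 16453)), Mul(-690, Rational(-1, 27790))) = Add(Rational(23840880, 16453), Rational(69, 2779)) = Rational(66254940777, 45722887)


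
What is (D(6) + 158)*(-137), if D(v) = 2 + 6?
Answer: -22742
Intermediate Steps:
D(v) = 8
(D(6) + 158)*(-137) = (8 + 158)*(-137) = 166*(-137) = -22742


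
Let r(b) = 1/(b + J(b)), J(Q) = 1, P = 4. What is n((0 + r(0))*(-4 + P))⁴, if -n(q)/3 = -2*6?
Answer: 1679616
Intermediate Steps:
r(b) = 1/(1 + b) (r(b) = 1/(b + 1) = 1/(1 + b))
n(q) = 36 (n(q) = -(-6)*6 = -3*(-12) = 36)
n((0 + r(0))*(-4 + P))⁴ = 36⁴ = 1679616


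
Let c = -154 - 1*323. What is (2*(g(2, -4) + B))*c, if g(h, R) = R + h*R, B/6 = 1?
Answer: 5724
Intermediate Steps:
B = 6 (B = 6*1 = 6)
g(h, R) = R + R*h
c = -477 (c = -154 - 323 = -477)
(2*(g(2, -4) + B))*c = (2*(-4*(1 + 2) + 6))*(-477) = (2*(-4*3 + 6))*(-477) = (2*(-12 + 6))*(-477) = (2*(-6))*(-477) = -12*(-477) = 5724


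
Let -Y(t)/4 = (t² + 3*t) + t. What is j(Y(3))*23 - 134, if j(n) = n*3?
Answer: -5930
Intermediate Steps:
Y(t) = -16*t - 4*t² (Y(t) = -4*((t² + 3*t) + t) = -4*(t² + 4*t) = -16*t - 4*t²)
j(n) = 3*n
j(Y(3))*23 - 134 = (3*(-4*3*(4 + 3)))*23 - 134 = (3*(-4*3*7))*23 - 134 = (3*(-84))*23 - 134 = -252*23 - 134 = -5796 - 134 = -5930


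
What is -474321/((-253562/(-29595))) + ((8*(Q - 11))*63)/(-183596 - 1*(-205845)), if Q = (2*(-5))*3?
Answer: -312326244463923/5641500938 ≈ -55362.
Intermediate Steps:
Q = -30 (Q = -10*3 = -30)
-474321/((-253562/(-29595))) + ((8*(Q - 11))*63)/(-183596 - 1*(-205845)) = -474321/((-253562/(-29595))) + ((8*(-30 - 11))*63)/(-183596 - 1*(-205845)) = -474321/((-253562*(-1/29595))) + ((8*(-41))*63)/(-183596 + 205845) = -474321/253562/29595 - 328*63/22249 = -474321*29595/253562 - 20664*1/22249 = -14037529995/253562 - 20664/22249 = -312326244463923/5641500938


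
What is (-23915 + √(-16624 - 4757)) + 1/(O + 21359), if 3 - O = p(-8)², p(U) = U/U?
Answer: -510848314/21361 + I*√21381 ≈ -23915.0 + 146.22*I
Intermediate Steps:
p(U) = 1
O = 2 (O = 3 - 1*1² = 3 - 1*1 = 3 - 1 = 2)
(-23915 + √(-16624 - 4757)) + 1/(O + 21359) = (-23915 + √(-16624 - 4757)) + 1/(2 + 21359) = (-23915 + √(-21381)) + 1/21361 = (-23915 + I*√21381) + 1/21361 = -510848314/21361 + I*√21381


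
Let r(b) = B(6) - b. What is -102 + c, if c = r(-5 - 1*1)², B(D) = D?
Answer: 42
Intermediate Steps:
r(b) = 6 - b
c = 144 (c = (6 - (-5 - 1*1))² = (6 - (-5 - 1))² = (6 - 1*(-6))² = (6 + 6)² = 12² = 144)
-102 + c = -102 + 144 = 42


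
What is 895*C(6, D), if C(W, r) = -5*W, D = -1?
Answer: -26850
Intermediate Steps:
895*C(6, D) = 895*(-5*6) = 895*(-30) = -26850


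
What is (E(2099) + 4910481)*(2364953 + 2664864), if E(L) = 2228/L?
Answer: 51842836090771999/2099 ≈ 2.4699e+13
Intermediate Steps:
(E(2099) + 4910481)*(2364953 + 2664864) = (2228/2099 + 4910481)*(2364953 + 2664864) = (2228*(1/2099) + 4910481)*5029817 = (2228/2099 + 4910481)*5029817 = (10307101847/2099)*5029817 = 51842836090771999/2099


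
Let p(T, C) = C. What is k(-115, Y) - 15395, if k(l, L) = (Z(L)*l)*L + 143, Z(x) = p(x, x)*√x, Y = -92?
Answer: -15252 - 1946720*I*√23 ≈ -15252.0 - 9.3361e+6*I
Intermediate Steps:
Z(x) = x^(3/2) (Z(x) = x*√x = x^(3/2))
k(l, L) = 143 + l*L^(5/2) (k(l, L) = (L^(3/2)*l)*L + 143 = (l*L^(3/2))*L + 143 = l*L^(5/2) + 143 = 143 + l*L^(5/2))
k(-115, Y) - 15395 = (143 - 1946720*I*√23) - 15395 = -15252 - 1946720*I*√23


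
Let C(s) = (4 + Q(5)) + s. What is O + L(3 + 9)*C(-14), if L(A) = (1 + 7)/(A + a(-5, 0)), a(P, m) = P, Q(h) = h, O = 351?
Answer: 2417/7 ≈ 345.29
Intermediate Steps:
C(s) = 9 + s (C(s) = (4 + 5) + s = 9 + s)
L(A) = 8/(-5 + A) (L(A) = (1 + 7)/(A - 5) = 8/(-5 + A))
O + L(3 + 9)*C(-14) = 351 + (8/(-5 + (3 + 9)))*(9 - 14) = 351 + (8/(-5 + 12))*(-5) = 351 + (8/7)*(-5) = 351 - 40/7 = 2417/7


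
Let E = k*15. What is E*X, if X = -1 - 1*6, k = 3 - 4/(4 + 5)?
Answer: -805/3 ≈ -268.33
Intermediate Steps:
k = 23/9 (k = 3 - 4/9 = 23/9 ≈ 2.5556)
X = -7 (X = -1 - 6 = -7)
E = 115/3 (E = (23/9)*15 = 115/3 ≈ 38.333)
E*X = (115/3)*(-7) = -805/3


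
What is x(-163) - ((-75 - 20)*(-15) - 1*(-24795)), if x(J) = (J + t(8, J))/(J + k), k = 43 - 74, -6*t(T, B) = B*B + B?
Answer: -2541058/97 ≈ -26196.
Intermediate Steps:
t(T, B) = -B/6 - B**2/6 (t(T, B) = -(B*B + B)/6 = -(B**2 + B)/6 = -(B + B**2)/6 = -B/6 - B**2/6)
k = -31
x(J) = (J - J*(1 + J)/6)/(-31 + J) (x(J) = (J - J*(1 + J)/6)/(J - 31) = (J - J*(1 + J)/6)/(-31 + J))
x(-163) - ((-75 - 20)*(-15) - 1*(-24795)) = (1/6)*(-163)*(5 - 1*(-163))/(-31 - 163) - ((-75 - 20)*(-15) - 1*(-24795)) = (1/6)*(-163)*(5 + 163)/(-194) - (-95*(-15) + 24795) = (1/6)*(-163)*(-1/194)*168 - (1425 + 24795) = 2282/97 - 1*26220 = 2282/97 - 26220 = -2541058/97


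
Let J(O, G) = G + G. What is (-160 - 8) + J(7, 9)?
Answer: -150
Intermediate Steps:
J(O, G) = 2*G
(-160 - 8) + J(7, 9) = (-160 - 8) + 2*9 = -168 + 18 = -150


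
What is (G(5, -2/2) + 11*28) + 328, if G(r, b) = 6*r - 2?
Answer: 664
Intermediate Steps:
G(r, b) = -2 + 6*r
(G(5, -2/2) + 11*28) + 328 = ((-2 + 6*5) + 11*28) + 328 = ((-2 + 30) + 308) + 328 = (28 + 308) + 328 = 336 + 328 = 664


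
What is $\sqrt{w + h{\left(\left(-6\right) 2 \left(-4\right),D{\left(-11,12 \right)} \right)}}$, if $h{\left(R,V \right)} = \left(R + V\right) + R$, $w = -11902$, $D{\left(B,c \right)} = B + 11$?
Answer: $i \sqrt{11806} \approx 108.66 i$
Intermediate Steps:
$D{\left(B,c \right)} = 11 + B$
$h{\left(R,V \right)} = V + 2 R$
$\sqrt{w + h{\left(\left(-6\right) 2 \left(-4\right),D{\left(-11,12 \right)} \right)}} = \sqrt{-11902 + \left(\left(11 - 11\right) + 2 \left(-6\right) 2 \left(-4\right)\right)} = \sqrt{-11902 + \left(0 + 2 \left(\left(-12\right) \left(-4\right)\right)\right)} = \sqrt{-11902 + \left(0 + 2 \cdot 48\right)} = \sqrt{-11902 + \left(0 + 96\right)} = \sqrt{-11902 + 96} = \sqrt{-11806} = i \sqrt{11806}$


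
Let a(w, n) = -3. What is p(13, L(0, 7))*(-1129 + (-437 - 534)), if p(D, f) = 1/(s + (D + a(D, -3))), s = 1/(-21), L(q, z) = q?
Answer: -44100/209 ≈ -211.00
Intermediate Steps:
s = -1/21 ≈ -0.047619
p(D, f) = 1/(-64/21 + D) (p(D, f) = 1/(-1/21 + (D - 3)) = 1/(-1/21 + (-3 + D)) = 1/(-64/21 + D))
p(13, L(0, 7))*(-1129 + (-437 - 534)) = (21/(-64 + 21*13))*(-1129 + (-437 - 534)) = (21/(-64 + 273))*(-1129 - 971) = (21/209)*(-2100) = -44100/209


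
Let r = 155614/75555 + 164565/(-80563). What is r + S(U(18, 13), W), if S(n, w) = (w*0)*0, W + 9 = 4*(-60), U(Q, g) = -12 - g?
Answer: 103022107/6086937465 ≈ 0.016925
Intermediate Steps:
W = -249 (W = -9 + 4*(-60) = -9 - 240 = -249)
S(n, w) = 0 (S(n, w) = 0*0 = 0)
r = 103022107/6086937465 (r = 155614*(1/75555) + 164565*(-1/80563) = 155614/75555 - 164565/80563 = 103022107/6086937465 ≈ 0.016925)
r + S(U(18, 13), W) = 103022107/6086937465 + 0 = 103022107/6086937465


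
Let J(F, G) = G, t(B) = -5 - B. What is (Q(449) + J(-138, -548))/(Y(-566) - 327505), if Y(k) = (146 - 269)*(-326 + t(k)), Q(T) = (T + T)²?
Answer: -402928/178205 ≈ -2.2610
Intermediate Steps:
Q(T) = 4*T² (Q(T) = (2*T)² = 4*T²)
Y(k) = 40713 + 123*k (Y(k) = (146 - 269)*(-326 + (-5 - k)) = -123*(-331 - k) = 40713 + 123*k)
(Q(449) + J(-138, -548))/(Y(-566) - 327505) = (4*449² - 548)/((40713 + 123*(-566)) - 327505) = (4*201601 - 548)/((40713 - 69618) - 327505) = (806404 - 548)/(-28905 - 327505) = 805856/(-356410) = 805856*(-1/356410) = -402928/178205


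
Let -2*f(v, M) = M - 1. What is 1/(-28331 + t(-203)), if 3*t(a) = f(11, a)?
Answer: -1/28297 ≈ -3.5339e-5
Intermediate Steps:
f(v, M) = ½ - M/2 (f(v, M) = -(M - 1)/2 = -(-1 + M)/2 = ½ - M/2)
t(a) = ⅙ - a/6 (t(a) = (½ - a/2)/3 = ⅙ - a/6)
1/(-28331 + t(-203)) = 1/(-28331 + (⅙ - ⅙*(-203))) = 1/(-28331 + (⅙ + 203/6)) = 1/(-28331 + 34) = 1/(-28297) = -1/28297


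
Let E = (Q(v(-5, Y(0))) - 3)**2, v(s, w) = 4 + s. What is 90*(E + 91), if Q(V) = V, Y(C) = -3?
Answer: 9630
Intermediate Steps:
E = 16 (E = ((4 - 5) - 3)**2 = (-1 - 3)**2 = (-4)**2 = 16)
90*(E + 91) = 90*(16 + 91) = 90*107 = 9630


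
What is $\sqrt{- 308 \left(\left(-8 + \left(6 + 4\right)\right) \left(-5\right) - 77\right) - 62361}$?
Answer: $i \sqrt{35565} \approx 188.59 i$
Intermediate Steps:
$\sqrt{- 308 \left(\left(-8 + \left(6 + 4\right)\right) \left(-5\right) - 77\right) - 62361} = \sqrt{- 308 \left(\left(-8 + 10\right) \left(-5\right) - 77\right) - 62361} = \sqrt{- 308 \left(2 \left(-5\right) - 77\right) - 62361} = \sqrt{- 308 \left(-10 - 77\right) - 62361} = \sqrt{\left(-308\right) \left(-87\right) - 62361} = \sqrt{26796 - 62361} = \sqrt{-35565} = i \sqrt{35565}$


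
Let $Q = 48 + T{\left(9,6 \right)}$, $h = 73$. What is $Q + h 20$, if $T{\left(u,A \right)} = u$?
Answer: $1517$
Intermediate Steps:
$Q = 57$ ($Q = 48 + 9 = 57$)
$Q + h 20 = 57 + 73 \cdot 20 = 57 + 1460 = 1517$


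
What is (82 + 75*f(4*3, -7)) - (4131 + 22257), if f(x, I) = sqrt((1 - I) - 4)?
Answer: -26156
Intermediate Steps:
f(x, I) = sqrt(-3 - I)
(82 + 75*f(4*3, -7)) - (4131 + 22257) = (82 + 75*sqrt(-3 - 1*(-7))) - (4131 + 22257) = (82 + 75*sqrt(-3 + 7)) - 1*26388 = (82 + 75*sqrt(4)) - 26388 = (82 + 75*2) - 26388 = (82 + 150) - 26388 = 232 - 26388 = -26156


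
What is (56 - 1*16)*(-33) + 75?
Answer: -1245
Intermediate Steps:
(56 - 1*16)*(-33) + 75 = (56 - 16)*(-33) + 75 = 40*(-33) + 75 = -1320 + 75 = -1245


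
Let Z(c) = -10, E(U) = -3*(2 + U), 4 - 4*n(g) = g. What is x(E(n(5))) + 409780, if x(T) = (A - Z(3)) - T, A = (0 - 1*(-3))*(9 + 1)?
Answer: 1639301/4 ≈ 4.0983e+5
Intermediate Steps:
n(g) = 1 - g/4
E(U) = -6 - 3*U
A = 30 (A = (0 + 3)*10 = 3*10 = 30)
x(T) = 40 - T (x(T) = (30 - 1*(-10)) - T = (30 + 10) - T = 40 - T)
x(E(n(5))) + 409780 = (40 - (-6 - 3*(1 - ¼*5))) + 409780 = (40 - (-6 - 3*(1 - 5/4))) + 409780 = (40 - (-6 - 3*(-¼))) + 409780 = (40 - (-6 + ¾)) + 409780 = (40 - 1*(-21/4)) + 409780 = (40 + 21/4) + 409780 = 181/4 + 409780 = 1639301/4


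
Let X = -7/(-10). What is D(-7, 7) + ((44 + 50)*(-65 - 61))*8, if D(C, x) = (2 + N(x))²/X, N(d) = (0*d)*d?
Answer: -663224/7 ≈ -94746.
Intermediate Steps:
X = 7/10 (X = -7*(-⅒) = 7/10 ≈ 0.70000)
N(d) = 0 (N(d) = 0*d = 0)
D(C, x) = 40/7 (D(C, x) = (2 + 0)²/(7/10) = 2²*(10/7) = 4*(10/7) = 40/7)
D(-7, 7) + ((44 + 50)*(-65 - 61))*8 = 40/7 + ((44 + 50)*(-65 - 61))*8 = 40/7 + (94*(-126))*8 = 40/7 - 11844*8 = 40/7 - 94752 = -663224/7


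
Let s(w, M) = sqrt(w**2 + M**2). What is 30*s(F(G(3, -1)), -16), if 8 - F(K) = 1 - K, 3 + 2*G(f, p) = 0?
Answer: 15*sqrt(1145) ≈ 507.57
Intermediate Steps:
G(f, p) = -3/2 (G(f, p) = -3/2 + (1/2)*0 = -3/2 + 0 = -3/2)
F(K) = 7 + K (F(K) = 8 - (1 - K) = 8 + (-1 + K) = 7 + K)
s(w, M) = sqrt(M**2 + w**2)
30*s(F(G(3, -1)), -16) = 30*sqrt((-16)**2 + (7 - 3/2)**2) = 30*sqrt(256 + (11/2)**2) = 30*sqrt(256 + 121/4) = 30*sqrt(1145/4) = 30*(sqrt(1145)/2) = 15*sqrt(1145)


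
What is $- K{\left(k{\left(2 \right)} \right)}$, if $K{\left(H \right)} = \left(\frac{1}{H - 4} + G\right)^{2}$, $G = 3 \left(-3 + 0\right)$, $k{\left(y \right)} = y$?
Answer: $- \frac{361}{4} \approx -90.25$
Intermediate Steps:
$G = -9$ ($G = 3 \left(-3\right) = -9$)
$K{\left(H \right)} = \left(-9 + \frac{1}{-4 + H}\right)^{2}$ ($K{\left(H \right)} = \left(\frac{1}{H - 4} - 9\right)^{2} = \left(\frac{1}{-4 + H} - 9\right)^{2} = \left(-9 + \frac{1}{-4 + H}\right)^{2}$)
$- K{\left(k{\left(2 \right)} \right)} = - \frac{\left(-37 + 9 \cdot 2\right)^{2}}{\left(-4 + 2\right)^{2}} = - \frac{\left(-37 + 18\right)^{2}}{4} = - \frac{\left(-19\right)^{2}}{4} = - \frac{361}{4}$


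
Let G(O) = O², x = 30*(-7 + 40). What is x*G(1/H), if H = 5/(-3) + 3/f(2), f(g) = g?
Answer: 35640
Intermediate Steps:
x = 990 (x = 30*33 = 990)
H = -⅙ (H = 5/(-3) + 3/2 = 5*(-⅓) + 3*(½) = -5/3 + 3/2 = -⅙ ≈ -0.16667)
x*G(1/H) = 990*(1/(-⅙))² = 990*(-6)² = 990*36 = 35640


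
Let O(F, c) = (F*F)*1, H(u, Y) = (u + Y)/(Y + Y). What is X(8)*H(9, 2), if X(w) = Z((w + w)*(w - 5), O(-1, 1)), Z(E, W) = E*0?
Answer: 0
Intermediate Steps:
H(u, Y) = (Y + u)/(2*Y) (H(u, Y) = (Y + u)/((2*Y)) = (Y + u)*(1/(2*Y)) = (Y + u)/(2*Y))
O(F, c) = F**2 (O(F, c) = F**2*1 = F**2)
Z(E, W) = 0
X(w) = 0
X(8)*H(9, 2) = 0*((1/2)*(2 + 9)/2) = 0*((1/2)*(1/2)*11) = 0*(11/4) = 0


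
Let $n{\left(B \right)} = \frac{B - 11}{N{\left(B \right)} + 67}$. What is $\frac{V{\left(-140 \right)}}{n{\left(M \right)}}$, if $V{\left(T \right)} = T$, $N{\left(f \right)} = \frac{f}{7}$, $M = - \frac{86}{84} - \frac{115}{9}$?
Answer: $\frac{45884}{125} \approx 367.07$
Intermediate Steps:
$M = - \frac{1739}{126}$ ($M = \left(-86\right) \frac{1}{84} - \frac{115}{9} = - \frac{43}{42} - \frac{115}{9} = - \frac{1739}{126} \approx -13.802$)
$N{\left(f \right)} = \frac{f}{7}$ ($N{\left(f \right)} = f \frac{1}{7} = \frac{f}{7}$)
$n{\left(B \right)} = \frac{-11 + B}{67 + \frac{B}{7}}$ ($n{\left(B \right)} = \frac{B - 11}{\frac{B}{7} + 67} = \frac{-11 + B}{67 + \frac{B}{7}}$)
$\frac{V{\left(-140 \right)}}{n{\left(M \right)}} = - \frac{140}{7 \frac{1}{469 - \frac{1739}{126}} \left(-11 - \frac{1739}{126}\right)} = - \frac{140}{7 \frac{1}{\frac{57355}{126}} \left(- \frac{3125}{126}\right)} = - \frac{140}{7 \cdot \frac{126}{57355} \left(- \frac{3125}{126}\right)} = - \frac{140}{- \frac{4375}{11471}} = \left(-140\right) \left(- \frac{11471}{4375}\right) = \frac{45884}{125}$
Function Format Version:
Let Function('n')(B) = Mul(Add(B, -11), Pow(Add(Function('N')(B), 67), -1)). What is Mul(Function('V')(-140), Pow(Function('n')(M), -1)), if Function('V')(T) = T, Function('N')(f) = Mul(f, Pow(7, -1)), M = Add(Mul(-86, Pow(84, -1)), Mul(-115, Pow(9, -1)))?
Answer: Rational(45884, 125) ≈ 367.07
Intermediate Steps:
M = Rational(-1739, 126) (M = Add(Mul(-86, Rational(1, 84)), Mul(-115, Rational(1, 9))) = Add(Rational(-43, 42), Rational(-115, 9)) = Rational(-1739, 126) ≈ -13.802)
Function('N')(f) = Mul(Rational(1, 7), f) (Function('N')(f) = Mul(f, Rational(1, 7)) = Mul(Rational(1, 7), f))
Function('n')(B) = Mul(Pow(Add(67, Mul(Rational(1, 7), B)), -1), Add(-11, B)) (Function('n')(B) = Mul(Add(B, -11), Pow(Add(Mul(Rational(1, 7), B), 67), -1)) = Mul(Add(-11, B), Pow(Add(67, Mul(Rational(1, 7), B)), -1)) = Mul(Pow(Add(67, Mul(Rational(1, 7), B)), -1), Add(-11, B)))
Mul(Function('V')(-140), Pow(Function('n')(M), -1)) = Mul(-140, Pow(Mul(7, Pow(Add(469, Rational(-1739, 126)), -1), Add(-11, Rational(-1739, 126))), -1)) = Mul(-140, Pow(Mul(7, Pow(Rational(57355, 126), -1), Rational(-3125, 126)), -1)) = Mul(-140, Pow(Mul(7, Rational(126, 57355), Rational(-3125, 126)), -1)) = Mul(-140, Pow(Rational(-4375, 11471), -1)) = Mul(-140, Rational(-11471, 4375)) = Rational(45884, 125)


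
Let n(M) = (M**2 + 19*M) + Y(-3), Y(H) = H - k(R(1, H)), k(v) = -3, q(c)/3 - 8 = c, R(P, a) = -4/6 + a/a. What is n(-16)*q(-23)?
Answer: 2160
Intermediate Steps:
R(P, a) = 1/3 (R(P, a) = -4*1/6 + 1 = -2/3 + 1 = 1/3)
q(c) = 24 + 3*c
Y(H) = 3 + H (Y(H) = H - 1*(-3) = H + 3 = 3 + H)
n(M) = M**2 + 19*M (n(M) = (M**2 + 19*M) + (3 - 3) = (M**2 + 19*M) + 0 = M**2 + 19*M)
n(-16)*q(-23) = (-16*(19 - 16))*(24 + 3*(-23)) = (-16*3)*(24 - 69) = -48*(-45) = 2160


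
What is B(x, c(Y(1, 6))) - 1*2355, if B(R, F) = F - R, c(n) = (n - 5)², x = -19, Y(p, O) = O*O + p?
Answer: -1312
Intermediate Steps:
Y(p, O) = p + O² (Y(p, O) = O² + p = p + O²)
c(n) = (-5 + n)²
B(x, c(Y(1, 6))) - 1*2355 = ((-5 + (1 + 6²))² - 1*(-19)) - 1*2355 = ((-5 + (1 + 36))² + 19) - 2355 = ((-5 + 37)² + 19) - 2355 = (32² + 19) - 2355 = (1024 + 19) - 2355 = 1043 - 2355 = -1312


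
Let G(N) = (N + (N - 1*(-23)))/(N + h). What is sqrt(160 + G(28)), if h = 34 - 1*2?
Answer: sqrt(145185)/30 ≈ 12.701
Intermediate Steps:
h = 32 (h = 34 - 2 = 32)
G(N) = (23 + 2*N)/(32 + N) (G(N) = (N + (N - 1*(-23)))/(N + 32) = (N + (N + 23))/(32 + N) = (N + (23 + N))/(32 + N) = (23 + 2*N)/(32 + N))
sqrt(160 + G(28)) = sqrt(160 + (23 + 2*28)/(32 + 28)) = sqrt(160 + (23 + 56)/60) = sqrt(160 + (1/60)*79) = sqrt(160 + 79/60) = sqrt(9679/60) = sqrt(145185)/30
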